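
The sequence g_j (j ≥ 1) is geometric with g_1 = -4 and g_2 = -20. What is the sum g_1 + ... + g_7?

-78124

Common ratio r = 5.
g_j = (-4)·5^(j-1).
S = (-4)·(5^7 - 1)/(5 - 1) = (-4)·(78125 - 1)/(4) = -78124.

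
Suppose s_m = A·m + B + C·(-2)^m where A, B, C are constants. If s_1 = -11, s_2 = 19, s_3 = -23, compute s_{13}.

-32699

At m = 1, 2, 3: A + B - 2C = -11; 2A + B + 4C = 19; 3A + B - 8C = -23.
Subtracting the first from the second: A + 6C = 30.
Subtracting the second from the third: A - 12C = -42.
Solving: C = 4, A = 6, then B = -9.
Hence s_{13} = 6·13 + (-9) + 4·(-8192) = -32699.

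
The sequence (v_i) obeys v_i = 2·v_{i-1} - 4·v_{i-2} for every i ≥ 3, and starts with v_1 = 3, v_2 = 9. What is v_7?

Compute successive terms:
v_3 = 6, v_4 = -24, v_5 = -72, v_6 = -48, v_7 = 192.

192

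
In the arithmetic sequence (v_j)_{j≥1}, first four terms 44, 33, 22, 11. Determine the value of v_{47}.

Common difference d = -11.
v_j = 44 + (j - 1)·(-11).
v_{47} = 44 + 46·(-11) = -462.

-462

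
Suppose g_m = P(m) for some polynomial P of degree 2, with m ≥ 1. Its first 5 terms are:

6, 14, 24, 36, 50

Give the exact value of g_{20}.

1st diffs: 8, 10, 12, 14.
2nd diffs: 2, 2, 2 (constant).
Newton forward-difference form: g_m = 6 + 8·C(m-1,1) + 2·C(m-1,2).
At m = 20: m-1 = 19, so g_{20} = 6 + 152 + 342 = 500.

500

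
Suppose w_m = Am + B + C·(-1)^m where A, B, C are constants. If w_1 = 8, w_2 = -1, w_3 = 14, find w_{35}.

110

The three given values yield: A + B - C = 8; 2A + B + C = -1; 3A + B - C = 14.
Subtracting the first from the second: A + 2C = -9.
Subtracting the second from the third: A - 2C = 15.
Solving: C = -6, A = 3, then B = -1.
So w_m = 3·m + (-1) + (-6)·(-1)^m; at m=35 this is 110.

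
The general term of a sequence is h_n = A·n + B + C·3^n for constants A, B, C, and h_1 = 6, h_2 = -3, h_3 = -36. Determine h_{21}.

The three given values yield: A + B + 3C = 6; 2A + B + 9C = -3; 3A + B + 27C = -36.
Subtracting the first from the second: A + 6C = -9.
Subtracting the second from the third: A + 18C = -33.
Solving: C = -2, A = 3, then B = 9.
Therefore h_{21} = 63 + 9 + (-2)·10460353203 = -20920706334.

-20920706334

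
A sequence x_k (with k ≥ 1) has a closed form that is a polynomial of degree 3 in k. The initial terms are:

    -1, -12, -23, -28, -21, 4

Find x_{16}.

2564

1st diffs: -11, -11, -5, 7, 25.
2nd diffs: 0, 6, 12, 18.
3rd diffs: 6, 6, 6 (constant).
So x_k = k^3 - 6k^2 + 4.
Evaluating at k = 16 gives x_{16} = 2564.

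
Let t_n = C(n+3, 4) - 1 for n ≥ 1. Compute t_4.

34

C(7, 4) = 35, so t_4 = 34.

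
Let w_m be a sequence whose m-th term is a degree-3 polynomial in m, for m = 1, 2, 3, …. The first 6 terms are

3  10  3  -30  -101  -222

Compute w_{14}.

-4430

1st diffs: 7, -7, -33, -71, -121.
2nd diffs: -14, -26, -38, -50.
3rd diffs: -12, -12, -12 (constant).
Newton forward-difference form: w_m = 3 + 7·C(m-1,1) + (-14)·C(m-1,2) + (-12)·C(m-1,3).
At m = 14: m-1 = 13, so w_{14} = 3 + 91 - 1092 - 3432 = -4430.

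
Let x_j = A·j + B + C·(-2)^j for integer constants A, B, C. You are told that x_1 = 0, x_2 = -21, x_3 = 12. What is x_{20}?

Write the equations: A + B - 2C = 0; 2A + B + 4C = -21; 3A + B - 8C = 12.
Subtracting the first from the second: A + 6C = -21.
Subtracting the second from the third: A - 12C = 33.
Solving: C = -3, A = -3, then B = -3.
So x_j = -3·j + (-3) + (-3)·(-2)^j; at j=20 this is -3145791.

-3145791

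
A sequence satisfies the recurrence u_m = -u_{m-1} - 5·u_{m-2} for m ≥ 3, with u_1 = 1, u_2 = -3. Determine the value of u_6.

-78

Iterate the recurrence:
u_3 = -2;  u_4 = 17;  u_5 = -7;  u_6 = -78.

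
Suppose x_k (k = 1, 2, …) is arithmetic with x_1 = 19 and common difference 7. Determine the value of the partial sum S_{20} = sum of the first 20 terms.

1710

x_k = 19 + (k - 1)·7.
x_{20} = 152; S = 20·(19 + 152)/2 = 1710.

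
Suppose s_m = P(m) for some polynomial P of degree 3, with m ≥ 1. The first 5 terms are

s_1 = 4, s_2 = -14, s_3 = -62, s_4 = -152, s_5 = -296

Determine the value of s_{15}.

-7346

1st diffs: -18, -48, -90, -144.
2nd diffs: -30, -42, -54.
3rd diffs: -12, -12 (constant).
So s_m = -2m^3 - 3m^2 + 5m + 4.
Evaluating at m = 15 gives s_{15} = -7346.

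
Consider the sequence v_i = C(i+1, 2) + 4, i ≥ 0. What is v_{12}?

C(13, 2) = 78, so v_{12} = 82.

82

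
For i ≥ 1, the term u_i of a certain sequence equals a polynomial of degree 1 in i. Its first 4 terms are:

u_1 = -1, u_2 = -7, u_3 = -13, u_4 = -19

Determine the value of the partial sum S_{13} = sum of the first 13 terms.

-481

1st diffs: -6, -6, -6 (constant).
So u_i = -6i + 5.
Continuing: …, -25, -31, -37, -43, …, u_{13} = -73.
Summing i = 1..13 (13 terms) gives -481.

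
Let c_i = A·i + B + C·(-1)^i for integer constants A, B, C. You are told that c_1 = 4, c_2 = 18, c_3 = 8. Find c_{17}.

The three given values yield: A + B - C = 4; 2A + B + C = 18; 3A + B - C = 8.
Subtracting the first from the second: A + 2C = 14.
Subtracting the second from the third: A - 2C = -10.
Solving: C = 6, A = 2, then B = 8.
So c_i = 2·i + 8 + 6·(-1)^i; at i=17 this is 36.

36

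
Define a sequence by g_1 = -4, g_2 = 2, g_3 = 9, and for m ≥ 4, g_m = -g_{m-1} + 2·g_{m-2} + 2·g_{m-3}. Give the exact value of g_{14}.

-943

Compute successive terms:
g_4 = -13  g_5 = 35  g_6 = -43  …  g_{11} = 399  g_{12} = -463  g_{13} = 815  g_{14} = -943.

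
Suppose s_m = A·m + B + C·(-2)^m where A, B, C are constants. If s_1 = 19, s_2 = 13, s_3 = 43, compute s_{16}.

Plug in m = 1, 2, 3: A + B - 2C = 19; 2A + B + 4C = 13; 3A + B - 8C = 43.
Subtracting the first from the second: A + 6C = -6.
Subtracting the second from the third: A - 12C = 30.
Solving: C = -2, A = 6, then B = 9.
Therefore s_{16} = 96 + 9 + (-2)·65536 = -130967.

-130967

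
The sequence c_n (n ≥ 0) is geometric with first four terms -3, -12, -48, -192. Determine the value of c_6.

-12288

Common ratio r = 4.
c_n = (-3)·4^(n-0).
c_6 = (-3)·4^6 = -12288.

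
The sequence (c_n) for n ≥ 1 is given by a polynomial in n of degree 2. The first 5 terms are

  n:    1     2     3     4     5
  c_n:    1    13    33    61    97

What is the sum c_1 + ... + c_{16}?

1st diffs: 12, 20, 28, 36.
2nd diffs: 8, 8, 8 (constant).
So c_n = 4n^2 - 3.
Continuing: …, 141, 193, 253, 321, …, c_{16} = 1021.
Summing n = 1..16 (16 terms) gives 5936.

5936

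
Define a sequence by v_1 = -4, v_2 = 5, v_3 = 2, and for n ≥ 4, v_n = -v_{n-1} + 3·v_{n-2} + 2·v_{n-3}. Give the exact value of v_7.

Compute successive terms:
v_4 = 5;  v_5 = 11;  v_6 = 8;  v_7 = 35.

35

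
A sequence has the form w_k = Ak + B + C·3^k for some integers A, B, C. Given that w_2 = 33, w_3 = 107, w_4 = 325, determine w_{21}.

41841412847

At k = 2, 3, 4: 2A + B + 9C = 33; 3A + B + 27C = 107; 4A + B + 81C = 325.
Subtracting the first from the second: A + 18C = 74.
Subtracting the second from the third: A + 54C = 218.
Solving: C = 4, A = 2, then B = -7.
So w_k = 2·k + (-7) + 4·3^k; at k=21 this is 41841412847.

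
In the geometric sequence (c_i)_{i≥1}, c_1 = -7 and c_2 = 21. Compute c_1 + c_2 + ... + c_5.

Common ratio r = -3.
c_i = (-7)·(-3)^(i-1).
S = (-7)·((-3)^5 - 1)/(-3 - 1) = (-7)·(-243 - 1)/(-4) = -427.

-427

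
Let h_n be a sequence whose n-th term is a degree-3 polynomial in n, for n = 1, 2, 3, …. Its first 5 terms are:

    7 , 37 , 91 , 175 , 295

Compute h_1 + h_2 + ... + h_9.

1st diffs: 30, 54, 84, 120.
2nd diffs: 24, 30, 36.
3rd diffs: 6, 6 (constant).
Newton forward-difference form: h_n = 7 + 30·C(n-1,1) + 24·C(n-1,2) + 6·C(n-1,3).
Continuing: 457, 667, 931, 1255.
Summing n = 1..9 (9 terms) gives 3915.

3915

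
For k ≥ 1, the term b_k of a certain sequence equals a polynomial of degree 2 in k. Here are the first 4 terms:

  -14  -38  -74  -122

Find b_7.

1st diffs: -24, -36, -48.
2nd diffs: -12, -12 (constant).
Newton forward-difference form: b_k = -14 + (-24)·C(k-1,1) + (-12)·C(k-1,2).
At k = 7: k-1 = 6, so b_7 = -14 - 144 - 180 = -338.

-338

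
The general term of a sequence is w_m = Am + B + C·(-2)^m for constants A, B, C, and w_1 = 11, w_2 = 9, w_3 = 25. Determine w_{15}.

32833

The three given values yield: A + B - 2C = 11; 2A + B + 4C = 9; 3A + B - 8C = 25.
Subtracting the first from the second: A + 6C = -2.
Subtracting the second from the third: A - 12C = 16.
Solving: C = -1, A = 4, then B = 5.
Therefore w_{15} = 60 + 5 + (-1)·(-32768) = 32833.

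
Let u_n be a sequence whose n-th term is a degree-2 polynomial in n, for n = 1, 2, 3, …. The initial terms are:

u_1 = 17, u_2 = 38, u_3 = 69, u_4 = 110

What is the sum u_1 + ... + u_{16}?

1st diffs: 21, 31, 41.
2nd diffs: 10, 10 (constant).
So u_n = 5n^2 + 6n + 6.
Continuing: …, 161, 222, 293, 374, …, u_{16} = 1382.
Summing n = 1..16 (16 terms) gives 8392.

8392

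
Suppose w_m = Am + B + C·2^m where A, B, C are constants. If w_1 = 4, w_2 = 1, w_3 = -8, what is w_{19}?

-1572800

The three given values yield: A + B + 2C = 4; 2A + B + 4C = 1; 3A + B + 8C = -8.
Subtracting the first from the second: A + 2C = -3.
Subtracting the second from the third: A + 4C = -9.
Solving: C = -3, A = 3, then B = 7.
So w_m = 3·m + 7 + (-3)·2^m; at m=19 this is -1572800.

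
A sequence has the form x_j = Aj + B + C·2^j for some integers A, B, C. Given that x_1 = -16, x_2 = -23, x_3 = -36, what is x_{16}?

-196633

At j = 1, 2, 3: A + B + 2C = -16; 2A + B + 4C = -23; 3A + B + 8C = -36.
Subtracting the first from the second: A + 2C = -7.
Subtracting the second from the third: A + 4C = -13.
Solving: C = -3, A = -1, then B = -9.
So x_j = -1·j + (-9) + (-3)·2^j; at j=16 this is -196633.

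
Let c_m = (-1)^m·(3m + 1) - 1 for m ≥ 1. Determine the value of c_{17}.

-53

(-1)^17 = -1; 3m + 1 at m=17 is 52; so c_{17} = -53.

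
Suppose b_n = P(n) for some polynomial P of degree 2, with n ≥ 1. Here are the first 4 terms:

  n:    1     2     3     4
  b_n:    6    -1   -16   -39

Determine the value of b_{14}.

1st diffs: -7, -15, -23.
2nd diffs: -8, -8 (constant).
Newton forward-difference form: b_n = 6 + (-7)·C(n-1,1) + (-8)·C(n-1,2).
At n = 14: n-1 = 13, so b_{14} = 6 - 91 - 624 = -709.

-709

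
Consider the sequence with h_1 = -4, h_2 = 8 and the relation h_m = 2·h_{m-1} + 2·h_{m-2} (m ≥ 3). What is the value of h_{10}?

Step forward from the initial values:
h_3 = 8;  h_4 = 32;  h_5 = 80;  h_6 = 224;  h_7 = 608;  h_8 = 1664;  h_9 = 4544;  h_{10} = 12416.

12416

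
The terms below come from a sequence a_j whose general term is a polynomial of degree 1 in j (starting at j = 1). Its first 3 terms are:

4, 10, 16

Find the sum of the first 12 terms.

1st diffs: 6, 6 (constant).
So a_j = 6j - 2.
Continuing: …, 22, 28, 34, 40, …, a_{12} = 70.
Summing j = 1..12 (12 terms) gives 444.

444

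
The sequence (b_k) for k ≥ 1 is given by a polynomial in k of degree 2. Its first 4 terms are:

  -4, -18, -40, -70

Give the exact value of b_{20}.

-1638

1st diffs: -14, -22, -30.
2nd diffs: -8, -8 (constant).
Newton forward-difference form: b_k = -4 + (-14)·C(k-1,1) + (-8)·C(k-1,2).
At k = 20: k-1 = 19, so b_{20} = -4 - 266 - 1368 = -1638.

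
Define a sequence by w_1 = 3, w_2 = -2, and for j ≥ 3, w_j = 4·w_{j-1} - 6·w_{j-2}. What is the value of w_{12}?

Step forward from the initial values:
w_3 = -26, w_4 = -92, w_5 = -212, w_6 = -296, w_7 = 88, w_8 = 2128, w_9 = 7984, w_{10} = 19168, w_{11} = 28768, w_{12} = 64.

64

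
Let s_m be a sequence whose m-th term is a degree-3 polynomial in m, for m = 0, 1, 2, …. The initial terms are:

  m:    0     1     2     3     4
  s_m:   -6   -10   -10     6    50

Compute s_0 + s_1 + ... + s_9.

1st diffs: -4, 0, 16, 44.
2nd diffs: 4, 16, 28.
3rd diffs: 12, 12 (constant).
So s_m = 2m^3 - 4m^2 - 2m - 6.
Continuing: …, 134, 270, 470, 746, …, s_9 = 1110.
Summing m = 0..9 (10 terms) gives 2760.

2760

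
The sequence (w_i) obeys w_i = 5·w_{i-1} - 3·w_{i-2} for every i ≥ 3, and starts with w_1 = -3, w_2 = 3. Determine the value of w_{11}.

Compute successive terms:
w_3 = 24; w_4 = 111; w_5 = 483; w_6 = 2082; w_7 = 8961; w_8 = 38559; w_9 = 165912; w_{10} = 713883; w_{11} = 3071679.

3071679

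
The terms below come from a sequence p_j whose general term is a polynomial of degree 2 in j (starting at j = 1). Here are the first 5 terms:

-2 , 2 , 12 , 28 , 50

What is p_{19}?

1st diffs: 4, 10, 16, 22.
2nd diffs: 6, 6, 6 (constant).
Newton forward-difference form: p_j = -2 + 4·C(j-1,1) + 6·C(j-1,2).
At j = 19: j-1 = 18, so p_{19} = -2 + 72 + 918 = 988.

988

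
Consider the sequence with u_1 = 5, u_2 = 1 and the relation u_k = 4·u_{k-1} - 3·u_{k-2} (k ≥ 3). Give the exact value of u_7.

Step forward from the initial values:
u_3 = -11;  u_4 = -47;  u_5 = -155;  u_6 = -479;  u_7 = -1451.
(Characteristic roots are 3 and 1.)

-1451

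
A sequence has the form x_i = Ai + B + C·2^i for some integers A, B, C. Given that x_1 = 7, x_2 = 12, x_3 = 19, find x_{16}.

At i = 1, 2, 3: A + B + 2C = 7; 2A + B + 4C = 12; 3A + B + 8C = 19.
Subtracting the first from the second: A + 2C = 5.
Subtracting the second from the third: A + 4C = 7.
Solving: C = 1, A = 3, then B = 2.
Hence x_{16} = 3·16 + 2 + 1·65536 = 65586.

65586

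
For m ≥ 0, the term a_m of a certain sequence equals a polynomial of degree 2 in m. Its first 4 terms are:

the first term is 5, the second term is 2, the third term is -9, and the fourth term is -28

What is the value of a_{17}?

-1134

1st diffs: -3, -11, -19.
2nd diffs: -8, -8 (constant).
Newton forward-difference form: a_m = 5 + (-3)·C(m,1) + (-8)·C(m,2).
At m = 17: m = 17, so a_{17} = 5 - 51 - 1088 = -1134.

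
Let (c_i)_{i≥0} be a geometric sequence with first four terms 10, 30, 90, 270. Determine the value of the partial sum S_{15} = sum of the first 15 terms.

71744530

Common ratio r = 3.
c_i = 10·3^(i-0).
S = 10·(3^15 - 1)/(3 - 1) = 10·(14348907 - 1)/(2) = 71744530.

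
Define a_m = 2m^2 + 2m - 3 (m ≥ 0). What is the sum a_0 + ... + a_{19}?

Over m = 0..19: Σm = 190, Σm² = 2470.
Total = (2)·2470 + (2)·190 + (-3)·20 = 5260.

5260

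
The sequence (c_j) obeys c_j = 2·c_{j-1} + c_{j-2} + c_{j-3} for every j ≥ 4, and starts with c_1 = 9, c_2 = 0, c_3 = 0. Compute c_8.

Applying the relation repeatedly:
c_4 = 9; c_5 = 18; c_6 = 45; c_7 = 117; c_8 = 297.

297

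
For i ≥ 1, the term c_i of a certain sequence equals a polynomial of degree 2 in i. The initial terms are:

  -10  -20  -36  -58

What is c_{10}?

-316

1st diffs: -10, -16, -22.
2nd diffs: -6, -6 (constant).
Newton forward-difference form: c_i = -10 + (-10)·C(i-1,1) + (-6)·C(i-1,2).
At i = 10: i-1 = 9, so c_{10} = -10 - 90 - 216 = -316.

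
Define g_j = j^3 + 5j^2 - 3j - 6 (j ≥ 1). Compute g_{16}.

5322

g_{16} = 1·16^3 + 5·16^2 - 3·16 - 6 = 5322.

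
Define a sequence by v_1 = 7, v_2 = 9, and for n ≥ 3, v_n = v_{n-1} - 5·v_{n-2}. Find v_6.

414

v_3 = -26  v_4 = -71  v_5 = 59  v_6 = 414.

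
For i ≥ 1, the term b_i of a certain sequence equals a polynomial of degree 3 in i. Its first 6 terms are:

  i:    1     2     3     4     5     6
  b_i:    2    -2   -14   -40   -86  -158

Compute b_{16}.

1st diffs: -4, -12, -26, -46, -72.
2nd diffs: -8, -14, -20, -26.
3rd diffs: -6, -6, -6 (constant).
Newton forward-difference form: b_i = 2 + (-4)·C(i-1,1) + (-8)·C(i-1,2) + (-6)·C(i-1,3).
At i = 16: i-1 = 15, so b_{16} = 2 - 60 - 840 - 2730 = -3628.

-3628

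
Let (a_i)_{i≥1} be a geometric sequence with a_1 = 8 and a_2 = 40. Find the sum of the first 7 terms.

Common ratio r = 5.
a_i = 8·5^(i-1).
S = 8·(5^7 - 1)/(5 - 1) = 8·(78125 - 1)/(4) = 156248.

156248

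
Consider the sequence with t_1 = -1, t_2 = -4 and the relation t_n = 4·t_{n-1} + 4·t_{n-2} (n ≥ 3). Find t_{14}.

t_3 = -20  t_4 = -96  t_5 = -464  …  t_{11} = -5878784  t_{12} = -28385280  t_{13} = -137056256  t_{14} = -661766144.

-661766144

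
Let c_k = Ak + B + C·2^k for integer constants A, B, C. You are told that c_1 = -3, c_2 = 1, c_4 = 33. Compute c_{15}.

At k = 1, 2, 4: A + B + 2C = -3; 2A + B + 4C = 1; 4A + B + 16C = 33.
Subtracting the first from the second: A + 2C = 4.
Subtracting the second from the third: 2A + 12C = 32.
Solving: C = 3, A = -2, then B = -7.
Hence c_{15} = -2·15 + (-7) + 3·32768 = 98267.

98267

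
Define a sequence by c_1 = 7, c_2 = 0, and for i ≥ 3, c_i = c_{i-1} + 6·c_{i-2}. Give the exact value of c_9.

Compute successive terms:
c_3 = 42, c_4 = 42, c_5 = 294, c_6 = 546, c_7 = 2310, c_8 = 5586, c_9 = 19446.
(Characteristic roots are 3 and -2.)

19446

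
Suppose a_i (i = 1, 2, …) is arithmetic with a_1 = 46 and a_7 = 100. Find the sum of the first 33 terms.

6270

Common difference d = (100 - 46) / (7 - 1) = 9.
a_i = 46 + (i - 1)·9.
a_{33} = 334; S = 33·(46 + 334)/2 = 6270.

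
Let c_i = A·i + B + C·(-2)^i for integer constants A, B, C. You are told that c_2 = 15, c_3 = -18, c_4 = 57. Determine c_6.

207

The three given values yield: 2A + B + 4C = 15; 3A + B - 8C = -18; 4A + B + 16C = 57.
Subtracting the first from the second: A - 12C = -33.
Subtracting the second from the third: A + 24C = 75.
Solving: C = 3, A = 3, then B = -3.
So c_i = 3·i + (-3) + 3·(-2)^i; at i=6 this is 207.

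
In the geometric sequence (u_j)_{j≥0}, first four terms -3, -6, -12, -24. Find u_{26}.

-201326592

Common ratio r = 2.
u_j = (-3)·2^(j-0).
u_{26} = (-3)·2^26 = -201326592.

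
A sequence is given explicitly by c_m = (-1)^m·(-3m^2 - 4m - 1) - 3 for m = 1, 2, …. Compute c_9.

(-1)^9 = -1; -3m^2 - 4m - 1 at m=9 is -280; so c_9 = 277.

277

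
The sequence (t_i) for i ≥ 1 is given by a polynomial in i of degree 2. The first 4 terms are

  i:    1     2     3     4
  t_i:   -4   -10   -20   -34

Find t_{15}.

-452

1st diffs: -6, -10, -14.
2nd diffs: -4, -4 (constant).
Newton forward-difference form: t_i = -4 + (-6)·C(i-1,1) + (-4)·C(i-1,2).
At i = 15: i-1 = 14, so t_{15} = -4 - 84 - 364 = -452.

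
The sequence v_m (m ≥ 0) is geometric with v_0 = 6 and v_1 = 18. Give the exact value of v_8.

39366

Common ratio r = 3.
v_m = 6·3^(m-0).
v_8 = 6·3^8 = 39366.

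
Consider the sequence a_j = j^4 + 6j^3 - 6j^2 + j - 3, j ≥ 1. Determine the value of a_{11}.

21909

a_{11} = 1·11^4 + 6·11^3 - 6·11^2 + 1·11 - 3 = 21909.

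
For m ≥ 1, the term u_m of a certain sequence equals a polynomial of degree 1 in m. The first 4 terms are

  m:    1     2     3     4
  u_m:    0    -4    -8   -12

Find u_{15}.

1st diffs: -4, -4, -4 (constant).
So u_m = -4m + 4.
Evaluating at m = 15 gives u_{15} = -56.

-56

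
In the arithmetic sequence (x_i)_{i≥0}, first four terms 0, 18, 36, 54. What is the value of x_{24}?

Common difference d = 18.
x_i = 0 + (i - 0)·18.
x_{24} = 0 + 24·18 = 432.

432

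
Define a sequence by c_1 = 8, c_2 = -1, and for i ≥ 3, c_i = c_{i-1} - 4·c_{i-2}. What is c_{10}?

c_3 = -33; c_4 = -29; c_5 = 103; c_6 = 219; c_7 = -193; c_8 = -1069; c_9 = -297; c_{10} = 3979.

3979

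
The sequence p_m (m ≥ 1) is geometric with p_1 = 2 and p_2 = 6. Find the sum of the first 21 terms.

Common ratio r = 3.
p_m = 2·3^(m-1).
S = 2·(3^21 - 1)/(3 - 1) = 2·(10460353203 - 1)/(2) = 10460353202.

10460353202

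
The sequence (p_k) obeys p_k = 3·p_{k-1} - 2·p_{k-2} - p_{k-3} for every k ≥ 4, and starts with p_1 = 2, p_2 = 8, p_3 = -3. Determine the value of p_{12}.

-957

Iterate the recurrence:
p_4 = -27;  p_5 = -83;  p_6 = -192;  p_7 = -383;  p_8 = -682;  p_9 = -1088;  p_{10} = -1517;  p_{11} = -1693;  p_{12} = -957.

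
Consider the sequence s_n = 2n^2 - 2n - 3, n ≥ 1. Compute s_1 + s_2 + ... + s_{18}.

3822

Over n = 1..18: Σn = 171, Σn² = 2109.
Total = (2)·2109 + (-2)·171 + (-3)·18 = 3822.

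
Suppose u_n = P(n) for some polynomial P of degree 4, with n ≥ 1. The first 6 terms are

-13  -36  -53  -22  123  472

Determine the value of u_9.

4003

1st diffs: -23, -17, 31, 145, 349.
2nd diffs: 6, 48, 114, 204.
3rd diffs: 42, 66, 90.
4th diffs: 24, 24 (constant).
Newton forward-difference form: u_n = -13 + (-23)·C(n-1,1) + 6·C(n-1,2) + 42·C(n-1,3) + 24·C(n-1,4).
At n = 9: n-1 = 8, so u_9 = -13 - 184 + 168 + 2352 + 1680 = 4003.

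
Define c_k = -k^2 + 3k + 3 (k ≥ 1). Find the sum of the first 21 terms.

-2555

Over k = 1..21: Σk = 231, Σk² = 3311.
Total = (-1)·3311 + (3)·231 + (3)·21 = -2555.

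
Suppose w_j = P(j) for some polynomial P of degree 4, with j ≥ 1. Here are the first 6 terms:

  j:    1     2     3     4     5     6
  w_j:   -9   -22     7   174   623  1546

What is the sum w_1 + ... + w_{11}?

59972

1st diffs: -13, 29, 167, 449, 923.
2nd diffs: 42, 138, 282, 474.
3rd diffs: 96, 144, 192.
4th diffs: 48, 48 (constant).
Newton forward-difference form: w_j = -9 + (-13)·C(j-1,1) + 42·C(j-1,2) + 96·C(j-1,3) + 48·C(j-1,4).
Continuing: …, 3183, 5822, 9799, 15498, …, w_{11} = 23351.
Summing j = 1..11 (11 terms) gives 59972.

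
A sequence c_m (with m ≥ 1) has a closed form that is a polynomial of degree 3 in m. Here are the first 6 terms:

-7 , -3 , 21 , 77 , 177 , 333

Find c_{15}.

6237

1st diffs: 4, 24, 56, 100, 156.
2nd diffs: 20, 32, 44, 56.
3rd diffs: 12, 12, 12 (constant).
Newton forward-difference form: c_m = -7 + 4·C(m-1,1) + 20·C(m-1,2) + 12·C(m-1,3).
At m = 15: m-1 = 14, so c_{15} = -7 + 56 + 1820 + 4368 = 6237.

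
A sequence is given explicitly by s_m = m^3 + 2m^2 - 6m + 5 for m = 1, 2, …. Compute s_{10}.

1145

s_{10} = 1·10^3 + 2·10^2 - 6·10 + 5 = 1145.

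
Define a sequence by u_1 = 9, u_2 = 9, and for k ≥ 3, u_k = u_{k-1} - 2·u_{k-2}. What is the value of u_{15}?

Compute successive terms:
u_3 = -9;  u_4 = -27;  u_5 = -9;  …;  u_{12} = 405;  u_{13} = -9;  u_{14} = -819;  u_{15} = -801.

-801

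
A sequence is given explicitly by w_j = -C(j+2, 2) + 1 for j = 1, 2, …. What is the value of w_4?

C(6, 2) = 15, so w_4 = -14.

-14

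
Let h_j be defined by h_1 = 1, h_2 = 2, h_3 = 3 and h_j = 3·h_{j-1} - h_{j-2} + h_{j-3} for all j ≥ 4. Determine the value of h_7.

Applying the relation repeatedly:
h_4 = 8  h_5 = 23  h_6 = 64  h_7 = 177.

177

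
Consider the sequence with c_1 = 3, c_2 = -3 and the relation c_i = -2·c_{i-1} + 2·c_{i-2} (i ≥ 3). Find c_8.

-1704

Compute successive terms:
c_3 = 12; c_4 = -30; c_5 = 84; c_6 = -228; c_7 = 624; c_8 = -1704.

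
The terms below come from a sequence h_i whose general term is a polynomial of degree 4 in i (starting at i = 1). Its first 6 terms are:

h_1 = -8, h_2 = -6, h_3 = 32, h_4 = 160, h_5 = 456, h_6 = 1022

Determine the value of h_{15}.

1st diffs: 2, 38, 128, 296, 566.
2nd diffs: 36, 90, 168, 270.
3rd diffs: 54, 78, 102.
4th diffs: 24, 24 (constant).
Newton forward-difference form: h_i = -8 + 2·C(i-1,1) + 36·C(i-1,2) + 54·C(i-1,3) + 24·C(i-1,4).
At i = 15: i-1 = 14, so h_{15} = -8 + 28 + 3276 + 19656 + 24024 = 46976.

46976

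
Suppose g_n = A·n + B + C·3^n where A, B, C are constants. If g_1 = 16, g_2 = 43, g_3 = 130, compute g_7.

10918

Write the equations: A + B + 3C = 16; 2A + B + 9C = 43; 3A + B + 27C = 130.
Subtracting the first from the second: A + 6C = 27.
Subtracting the second from the third: A + 18C = 87.
Solving: C = 5, A = -3, then B = 4.
Therefore g_7 = -21 + 4 + 5·2187 = 10918.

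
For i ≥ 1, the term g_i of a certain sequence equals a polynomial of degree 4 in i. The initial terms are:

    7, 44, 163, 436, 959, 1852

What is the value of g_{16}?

74692

1st diffs: 37, 119, 273, 523, 893.
2nd diffs: 82, 154, 250, 370.
3rd diffs: 72, 96, 120.
4th diffs: 24, 24 (constant).
So g_i = i^4 + 2i^3 + 4i^2 - 4i + 4.
Evaluating at i = 16 gives g_{16} = 74692.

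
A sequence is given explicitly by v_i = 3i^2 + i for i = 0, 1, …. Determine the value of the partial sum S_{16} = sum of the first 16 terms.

3840

Over i = 0..15: Σi = 120, Σi² = 1240.
Total = (3)·1240 + (1)·120 = 3840.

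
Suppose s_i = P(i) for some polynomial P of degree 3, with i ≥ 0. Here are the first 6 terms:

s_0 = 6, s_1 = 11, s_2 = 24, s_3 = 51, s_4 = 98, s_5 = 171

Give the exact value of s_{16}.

4406

1st diffs: 5, 13, 27, 47, 73.
2nd diffs: 8, 14, 20, 26.
3rd diffs: 6, 6, 6 (constant).
Newton forward-difference form: s_i = 6 + 5·C(i,1) + 8·C(i,2) + 6·C(i,3).
At i = 16: i = 16, so s_{16} = 6 + 80 + 960 + 3360 = 4406.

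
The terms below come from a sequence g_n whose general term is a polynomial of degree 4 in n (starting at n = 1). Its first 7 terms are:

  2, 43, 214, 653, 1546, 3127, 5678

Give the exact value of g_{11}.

32902

1st diffs: 41, 171, 439, 893, 1581, 2551.
2nd diffs: 130, 268, 454, 688, 970.
3rd diffs: 138, 186, 234, 282.
4th diffs: 48, 48, 48 (constant).
Newton forward-difference form: g_n = 2 + 41·C(n-1,1) + 130·C(n-1,2) + 138·C(n-1,3) + 48·C(n-1,4).
At n = 11: n-1 = 10, so g_{11} = 2 + 410 + 5850 + 16560 + 10080 = 32902.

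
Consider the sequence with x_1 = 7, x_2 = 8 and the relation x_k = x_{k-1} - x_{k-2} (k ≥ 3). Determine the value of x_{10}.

x_3 = 1;  x_4 = -7;  x_5 = -8;  x_6 = -1;  x_7 = 7;  x_8 = 8;  x_9 = 1;  x_{10} = -7.

-7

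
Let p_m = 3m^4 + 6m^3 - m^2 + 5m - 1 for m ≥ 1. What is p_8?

p_8 = 3·8^4 + 6·8^3 - 1·8^2 + 5·8 - 1 = 15335.

15335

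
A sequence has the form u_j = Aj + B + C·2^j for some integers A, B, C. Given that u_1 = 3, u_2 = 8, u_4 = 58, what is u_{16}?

Plug in j = 1, 2, 4: A + B + 2C = 3; 2A + B + 4C = 8; 4A + B + 16C = 58.
Subtracting the first from the second: A + 2C = 5.
Subtracting the second from the third: 2A + 12C = 50.
Solving: C = 5, A = -5, then B = -2.
Hence u_{16} = -5·16 + (-2) + 5·65536 = 327598.

327598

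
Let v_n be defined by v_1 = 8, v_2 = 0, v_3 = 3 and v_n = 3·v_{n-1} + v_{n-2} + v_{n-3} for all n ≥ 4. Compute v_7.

617

Compute successive terms:
v_4 = 17, v_5 = 54, v_6 = 182, v_7 = 617.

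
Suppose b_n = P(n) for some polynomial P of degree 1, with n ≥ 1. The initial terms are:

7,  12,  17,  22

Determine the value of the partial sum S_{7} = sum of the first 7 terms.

1st diffs: 5, 5, 5 (constant).
So b_n = 5n + 2.
Continuing: 27, 32, 37.
Summing n = 1..7 (7 terms) gives 154.

154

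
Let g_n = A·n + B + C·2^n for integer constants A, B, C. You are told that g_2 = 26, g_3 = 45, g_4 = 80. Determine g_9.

2079

Plug in n = 2, 3, 4: 2A + B + 4C = 26; 3A + B + 8C = 45; 4A + B + 16C = 80.
Subtracting the first from the second: A + 4C = 19.
Subtracting the second from the third: A + 8C = 35.
Solving: C = 4, A = 3, then B = 4.
So g_n = 3·n + 4 + 4·2^n; at n=9 this is 2079.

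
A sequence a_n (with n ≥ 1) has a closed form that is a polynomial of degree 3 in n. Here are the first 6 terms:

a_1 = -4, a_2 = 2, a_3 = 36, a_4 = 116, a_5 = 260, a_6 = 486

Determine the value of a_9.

1st diffs: 6, 34, 80, 144, 226.
2nd diffs: 28, 46, 64, 82.
3rd diffs: 18, 18, 18 (constant).
So a_n = 3n^3 - 4n^2 - 3n.
Evaluating at n = 9 gives a_9 = 1836.

1836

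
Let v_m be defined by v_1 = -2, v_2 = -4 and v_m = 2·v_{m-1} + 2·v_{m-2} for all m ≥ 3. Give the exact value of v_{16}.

-5562368

Step forward from the initial values:
v_3 = -12  v_4 = -32  v_5 = -88  …  v_{13} = -272768  v_{14} = -745216  v_{15} = -2035968  v_{16} = -5562368.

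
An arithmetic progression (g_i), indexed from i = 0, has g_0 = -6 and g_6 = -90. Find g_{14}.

-202

Common difference d = (-90 - (-6)) / (6 - 0) = -14.
g_i = -6 + (i - 0)·(-14).
g_{14} = -6 + 14·(-14) = -202.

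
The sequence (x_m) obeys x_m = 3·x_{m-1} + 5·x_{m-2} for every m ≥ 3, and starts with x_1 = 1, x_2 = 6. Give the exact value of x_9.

127507

Iterate the recurrence:
x_3 = 23, x_4 = 99, x_5 = 412, x_6 = 1731, x_7 = 7253, x_8 = 30414, x_9 = 127507.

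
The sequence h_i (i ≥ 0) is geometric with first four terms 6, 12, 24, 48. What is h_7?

768

Common ratio r = 2.
h_i = 6·2^(i-0).
h_7 = 6·2^7 = 768.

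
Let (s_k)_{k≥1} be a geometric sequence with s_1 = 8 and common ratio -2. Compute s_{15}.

s_k = 8·(-2)^(k-1).
s_{15} = 8·(-2)^14 = 131072.

131072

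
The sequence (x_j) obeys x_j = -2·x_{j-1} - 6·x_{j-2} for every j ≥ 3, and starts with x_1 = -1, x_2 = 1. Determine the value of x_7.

-176

Compute successive terms:
x_3 = 4;  x_4 = -14;  x_5 = 4;  x_6 = 76;  x_7 = -176.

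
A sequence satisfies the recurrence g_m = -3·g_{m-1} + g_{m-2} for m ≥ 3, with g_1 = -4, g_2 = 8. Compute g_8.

Applying the relation repeatedly:
g_3 = -28; g_4 = 92; g_5 = -304; g_6 = 1004; g_7 = -3316; g_8 = 10952.

10952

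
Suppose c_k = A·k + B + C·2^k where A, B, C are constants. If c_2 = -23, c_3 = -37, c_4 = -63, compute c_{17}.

Write the equations: 2A + B + 4C = -23; 3A + B + 8C = -37; 4A + B + 16C = -63.
Subtracting the first from the second: A + 4C = -14.
Subtracting the second from the third: A + 8C = -26.
Solving: C = -3, A = -2, then B = -7.
Hence c_{17} = -2·17 + (-7) + (-3)·131072 = -393257.

-393257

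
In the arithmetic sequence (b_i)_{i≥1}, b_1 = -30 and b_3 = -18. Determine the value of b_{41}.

Common difference d = (-18 - (-30)) / (3 - 1) = 6.
b_i = -30 + (i - 1)·6.
b_{41} = -30 + 40·6 = 210.

210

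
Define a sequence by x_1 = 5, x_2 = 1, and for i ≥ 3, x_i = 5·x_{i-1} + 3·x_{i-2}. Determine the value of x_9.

Iterate the recurrence:
x_3 = 20, x_4 = 103, x_5 = 575, x_6 = 3184, x_7 = 17645, x_8 = 97777, x_9 = 541820.

541820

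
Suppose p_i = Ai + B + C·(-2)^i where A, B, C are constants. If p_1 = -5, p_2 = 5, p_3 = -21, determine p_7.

-269

Write the equations: A + B - 2C = -5; 2A + B + 4C = 5; 3A + B - 8C = -21.
Subtracting the first from the second: A + 6C = 10.
Subtracting the second from the third: A - 12C = -26.
Solving: C = 2, A = -2, then B = 1.
Therefore p_7 = -14 + 1 + 2·(-128) = -269.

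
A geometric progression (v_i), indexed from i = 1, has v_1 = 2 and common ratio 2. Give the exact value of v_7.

128

v_i = 2·2^(i-1).
v_7 = 2·2^6 = 128.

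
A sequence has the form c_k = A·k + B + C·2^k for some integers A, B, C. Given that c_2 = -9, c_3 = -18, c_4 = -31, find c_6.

-89

The three given values yield: 2A + B + 4C = -9; 3A + B + 8C = -18; 4A + B + 16C = -31.
Subtracting the first from the second: A + 4C = -9.
Subtracting the second from the third: A + 8C = -13.
Solving: C = -1, A = -5, then B = 5.
Therefore c_6 = -30 + 5 + (-1)·64 = -89.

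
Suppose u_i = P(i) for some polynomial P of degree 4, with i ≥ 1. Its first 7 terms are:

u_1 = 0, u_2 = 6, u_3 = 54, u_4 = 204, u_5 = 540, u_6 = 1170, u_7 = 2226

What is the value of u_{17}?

1st diffs: 6, 48, 150, 336, 630, 1056.
2nd diffs: 42, 102, 186, 294, 426.
3rd diffs: 60, 84, 108, 132.
4th diffs: 24, 24, 24 (constant).
Newton forward-difference form: u_i = 6·C(i-1,1) + 42·C(i-1,2) + 60·C(i-1,3) + 24·C(i-1,4).
At i = 17: i-1 = 16, so u_{17} = 96 + 5040 + 33600 + 43680 = 82416.

82416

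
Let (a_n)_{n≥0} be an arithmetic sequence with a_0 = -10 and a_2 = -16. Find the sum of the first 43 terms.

-3139

Common difference d = (-16 - (-10)) / (2 - 0) = -3.
a_n = -10 + (n - 0)·(-3).
a_{42} = -136; S = 43·(-10 + (-136))/2 = -3139.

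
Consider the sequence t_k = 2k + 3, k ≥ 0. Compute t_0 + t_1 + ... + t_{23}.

Over k = 0..23: Σk = 276.
Total = (2)·276 + (3)·24 = 624.

624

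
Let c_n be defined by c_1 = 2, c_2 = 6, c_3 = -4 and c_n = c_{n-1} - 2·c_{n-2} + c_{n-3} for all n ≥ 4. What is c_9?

-34

Applying the relation repeatedly:
c_4 = -14, c_5 = 0, c_6 = 24, c_7 = 10, c_8 = -38, c_9 = -34.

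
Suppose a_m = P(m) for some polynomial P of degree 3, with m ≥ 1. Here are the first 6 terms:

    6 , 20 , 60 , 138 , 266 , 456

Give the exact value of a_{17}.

1st diffs: 14, 40, 78, 128, 190.
2nd diffs: 26, 38, 50, 62.
3rd diffs: 12, 12, 12 (constant).
Newton forward-difference form: a_m = 6 + 14·C(m-1,1) + 26·C(m-1,2) + 12·C(m-1,3).
At m = 17: m-1 = 16, so a_{17} = 6 + 224 + 3120 + 6720 = 10070.

10070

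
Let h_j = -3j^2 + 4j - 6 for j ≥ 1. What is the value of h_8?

h_8 = -3·8^2 + 4·8 - 6 = -166.

-166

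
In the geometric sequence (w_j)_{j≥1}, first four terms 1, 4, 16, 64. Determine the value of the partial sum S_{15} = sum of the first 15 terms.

357913941

Common ratio r = 4.
w_j = 1·4^(j-1).
S = 1·(4^15 - 1)/(4 - 1) = 1·(1073741824 - 1)/(3) = 357913941.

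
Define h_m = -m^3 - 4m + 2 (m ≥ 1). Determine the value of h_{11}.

-1373

h_{11} = -1·11^3 - 4·11 + 2 = -1373.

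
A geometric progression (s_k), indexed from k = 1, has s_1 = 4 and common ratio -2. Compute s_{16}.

-131072

s_k = 4·(-2)^(k-1).
s_{16} = 4·(-2)^15 = -131072.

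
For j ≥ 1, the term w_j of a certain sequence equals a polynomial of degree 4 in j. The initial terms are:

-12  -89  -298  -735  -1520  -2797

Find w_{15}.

1st diffs: -77, -209, -437, -785, -1277.
2nd diffs: -132, -228, -348, -492.
3rd diffs: -96, -120, -144.
4th diffs: -24, -24 (constant).
So w_j = -j^4 - 6j^3 - 5j^2 - 5j + 5.
Evaluating at j = 15 gives w_{15} = -72070.

-72070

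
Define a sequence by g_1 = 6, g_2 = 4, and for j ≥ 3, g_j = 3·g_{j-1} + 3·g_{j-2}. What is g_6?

Compute successive terms:
g_3 = 30  g_4 = 102  g_5 = 396  g_6 = 1494.

1494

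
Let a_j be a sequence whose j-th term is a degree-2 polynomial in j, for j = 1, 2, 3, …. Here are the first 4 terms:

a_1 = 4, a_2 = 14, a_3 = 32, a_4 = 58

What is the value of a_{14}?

1st diffs: 10, 18, 26.
2nd diffs: 8, 8 (constant).
Newton forward-difference form: a_j = 4 + 10·C(j-1,1) + 8·C(j-1,2).
At j = 14: j-1 = 13, so a_{14} = 4 + 130 + 624 = 758.

758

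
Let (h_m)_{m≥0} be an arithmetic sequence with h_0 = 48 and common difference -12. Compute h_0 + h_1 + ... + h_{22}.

h_m = 48 + (m - 0)·(-12).
h_{22} = -216; S = 23·(48 + (-216))/2 = -1932.

-1932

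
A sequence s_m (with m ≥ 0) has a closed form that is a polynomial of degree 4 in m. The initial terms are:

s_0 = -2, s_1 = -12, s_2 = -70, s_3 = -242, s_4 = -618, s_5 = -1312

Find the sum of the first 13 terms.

-92612

1st diffs: -10, -58, -172, -376, -694.
2nd diffs: -48, -114, -204, -318.
3rd diffs: -66, -90, -114.
4th diffs: -24, -24 (constant).
Newton forward-difference form: s_m = -2 + (-10)·C(m,1) + (-48)·C(m,2) + (-66)·C(m,3) + (-24)·C(m,4).
Continuing: …, -2462, -4230, -6802, -10388, …, s_{12} = -29690.
Summing m = 0..12 (13 terms) gives -92612.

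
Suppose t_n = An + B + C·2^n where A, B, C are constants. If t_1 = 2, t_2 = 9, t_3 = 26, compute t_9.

Plug in n = 1, 2, 3: A + B + 2C = 2; 2A + B + 4C = 9; 3A + B + 8C = 26.
Subtracting the first from the second: A + 2C = 7.
Subtracting the second from the third: A + 4C = 17.
Solving: C = 5, A = -3, then B = -5.
Therefore t_9 = -27 + (-5) + 5·512 = 2528.

2528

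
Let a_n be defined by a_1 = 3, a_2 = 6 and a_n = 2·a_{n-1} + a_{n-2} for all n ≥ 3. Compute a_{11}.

17223

Compute successive terms:
a_3 = 15, a_4 = 36, a_5 = 87, a_6 = 210, a_7 = 507, a_8 = 1224, a_9 = 2955, a_{10} = 7134, a_{11} = 17223.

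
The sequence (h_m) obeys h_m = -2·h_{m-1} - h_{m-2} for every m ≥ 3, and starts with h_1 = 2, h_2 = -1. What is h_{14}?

Iterate the recurrence:
h_3 = 0;  h_4 = 1;  h_5 = -2;  …;  h_{11} = -8;  h_{12} = 9;  h_{13} = -10;  h_{14} = 11.
(Characteristic roots are -1 and -1.)

11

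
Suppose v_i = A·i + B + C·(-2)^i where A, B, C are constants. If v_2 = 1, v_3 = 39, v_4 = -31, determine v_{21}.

At i = 2, 3, 4: 2A + B + 4C = 1; 3A + B - 8C = 39; 4A + B + 16C = -31.
Subtracting the first from the second: A - 12C = 38.
Subtracting the second from the third: A + 24C = -70.
Solving: C = -3, A = 2, then B = 9.
So v_i = 2·i + 9 + (-3)·(-2)^i; at i=21 this is 6291507.

6291507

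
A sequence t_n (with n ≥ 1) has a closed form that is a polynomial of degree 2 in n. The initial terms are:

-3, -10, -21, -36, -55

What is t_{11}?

1st diffs: -7, -11, -15, -19.
2nd diffs: -4, -4, -4 (constant).
So t_n = -2n^2 - n.
Evaluating at n = 11 gives t_{11} = -253.

-253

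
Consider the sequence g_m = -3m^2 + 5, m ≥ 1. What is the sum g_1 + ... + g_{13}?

-2392

Over m = 1..13: Σm = 91, Σm² = 819.
Total = (-3)·819 + (5)·13 = -2392.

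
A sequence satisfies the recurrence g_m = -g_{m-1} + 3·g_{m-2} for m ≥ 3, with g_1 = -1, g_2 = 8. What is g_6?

Applying the relation repeatedly:
g_3 = -11; g_4 = 35; g_5 = -68; g_6 = 173.

173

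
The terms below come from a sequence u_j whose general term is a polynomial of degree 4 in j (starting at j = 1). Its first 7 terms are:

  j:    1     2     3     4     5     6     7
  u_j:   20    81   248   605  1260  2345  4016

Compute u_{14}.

1st diffs: 61, 167, 357, 655, 1085, 1671.
2nd diffs: 106, 190, 298, 430, 586.
3rd diffs: 84, 108, 132, 156.
4th diffs: 24, 24, 24 (constant).
Newton forward-difference form: u_j = 20 + 61·C(j-1,1) + 106·C(j-1,2) + 84·C(j-1,3) + 24·C(j-1,4).
At j = 14: j-1 = 13, so u_{14} = 20 + 793 + 8268 + 24024 + 17160 = 50265.

50265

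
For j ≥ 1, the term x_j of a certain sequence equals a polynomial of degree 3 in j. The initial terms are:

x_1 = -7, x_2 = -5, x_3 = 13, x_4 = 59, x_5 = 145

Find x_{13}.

3713

1st diffs: 2, 18, 46, 86.
2nd diffs: 16, 28, 40.
3rd diffs: 12, 12 (constant).
Newton forward-difference form: x_j = -7 + 2·C(j-1,1) + 16·C(j-1,2) + 12·C(j-1,3).
At j = 13: j-1 = 12, so x_{13} = -7 + 24 + 1056 + 2640 = 3713.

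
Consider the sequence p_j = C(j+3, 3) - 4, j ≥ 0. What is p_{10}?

282

C(13, 3) = 286, so p_{10} = 282.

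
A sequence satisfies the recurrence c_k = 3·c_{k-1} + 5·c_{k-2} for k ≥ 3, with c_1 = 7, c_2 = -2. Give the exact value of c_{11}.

Iterate the recurrence:
c_3 = 29, c_4 = 77, c_5 = 376, c_6 = 1513, c_7 = 6419, c_8 = 26822, c_9 = 112561, c_{10} = 471793, c_{11} = 1978184.

1978184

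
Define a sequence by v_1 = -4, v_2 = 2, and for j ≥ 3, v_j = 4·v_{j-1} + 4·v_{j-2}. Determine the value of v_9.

Step forward from the initial values:
v_3 = -8  v_4 = -24  v_5 = -128  v_6 = -608  v_7 = -2944  v_8 = -14208  v_9 = -68608.

-68608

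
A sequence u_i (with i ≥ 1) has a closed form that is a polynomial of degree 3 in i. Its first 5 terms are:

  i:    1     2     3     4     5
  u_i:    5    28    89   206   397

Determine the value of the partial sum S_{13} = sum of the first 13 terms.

25597

1st diffs: 23, 61, 117, 191.
2nd diffs: 38, 56, 74.
3rd diffs: 18, 18 (constant).
So u_i = 3i^3 + i^2 - i + 2.
Continuing: …, 680, 1073, 1594, 2261, …, u_{13} = 6749.
Summing i = 1..13 (13 terms) gives 25597.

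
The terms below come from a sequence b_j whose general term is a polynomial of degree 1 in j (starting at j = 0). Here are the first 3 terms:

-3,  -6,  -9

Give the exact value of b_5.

1st diffs: -3, -3 (constant).
So b_j = -3j - 3.
Evaluating at j = 5 gives b_5 = -18.

-18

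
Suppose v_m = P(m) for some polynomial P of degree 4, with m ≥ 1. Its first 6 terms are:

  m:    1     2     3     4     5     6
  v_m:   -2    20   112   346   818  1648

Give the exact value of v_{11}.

1st diffs: 22, 92, 234, 472, 830.
2nd diffs: 70, 142, 238, 358.
3rd diffs: 72, 96, 120.
4th diffs: 24, 24 (constant).
Newton forward-difference form: v_m = -2 + 22·C(m-1,1) + 70·C(m-1,2) + 72·C(m-1,3) + 24·C(m-1,4).
At m = 11: m-1 = 10, so v_{11} = -2 + 220 + 3150 + 8640 + 5040 = 17048.

17048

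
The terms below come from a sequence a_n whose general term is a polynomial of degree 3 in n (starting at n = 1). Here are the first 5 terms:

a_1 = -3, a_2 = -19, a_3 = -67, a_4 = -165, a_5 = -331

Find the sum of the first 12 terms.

1st diffs: -16, -48, -98, -166.
2nd diffs: -32, -50, -68.
3rd diffs: -18, -18 (constant).
So a_n = -3n^3 + 2n^2 - n - 1.
Continuing: …, -583, -939, -1417, -2035, …, a_{12} = -4909.
Summing n = 1..12 (12 terms) gives -17042.

-17042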